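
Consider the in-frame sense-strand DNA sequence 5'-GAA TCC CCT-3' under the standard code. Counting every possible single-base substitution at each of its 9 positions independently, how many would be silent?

Codon 1 (GAA, Glu): 1 synonymous substitution.
Codon 2 (TCC, Ser): 3 synonymous substitutions.
Codon 3 (CCT, Pro): 3 synonymous substitutions.
Total: 1 + 3 + 3 = 7.

7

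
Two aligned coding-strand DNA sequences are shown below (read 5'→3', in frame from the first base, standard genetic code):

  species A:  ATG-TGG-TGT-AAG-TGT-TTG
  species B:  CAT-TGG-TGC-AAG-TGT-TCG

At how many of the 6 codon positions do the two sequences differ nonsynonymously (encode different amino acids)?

Codon 1: ATG Met / CAT His — nonsynonymous.
Codon 2: TGG Trp / TGG Trp — identical.
Codon 3: TGT Cys / TGC Cys — synonymous.
Codon 4: AAG Lys / AAG Lys — identical.
Codon 5: TGT Cys / TGT Cys — identical.
Codon 6: TTG Leu / TCG Ser — nonsynonymous.
Nonsynonymous differences: 2.

2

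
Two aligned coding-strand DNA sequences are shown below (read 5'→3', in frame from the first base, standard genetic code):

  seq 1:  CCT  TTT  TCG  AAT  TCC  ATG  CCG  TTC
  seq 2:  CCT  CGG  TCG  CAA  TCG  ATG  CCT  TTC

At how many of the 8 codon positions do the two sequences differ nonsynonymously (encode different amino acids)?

Codon 1: CCT Pro / CCT Pro — identical.
Codon 2: TTT Phe / CGG Arg — nonsynonymous.
Codon 3: TCG Ser / TCG Ser — identical.
Codon 4: AAT Asn / CAA Gln — nonsynonymous.
Codon 5: TCC Ser / TCG Ser — synonymous.
Codon 6: ATG Met / ATG Met — identical.
Codon 7: CCG Pro / CCT Pro — synonymous.
Codon 8: TTC Phe / TTC Phe — identical.
Nonsynonymous differences: 2.

2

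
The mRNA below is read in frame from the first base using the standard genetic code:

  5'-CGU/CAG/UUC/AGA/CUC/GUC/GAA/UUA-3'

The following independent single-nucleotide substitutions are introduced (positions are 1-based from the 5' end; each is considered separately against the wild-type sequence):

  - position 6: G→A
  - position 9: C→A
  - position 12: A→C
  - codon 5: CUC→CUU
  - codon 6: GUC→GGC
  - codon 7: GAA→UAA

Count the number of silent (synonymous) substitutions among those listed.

Codon 2: CAG (Gln) → CAA (Gln) — synonymous.
Codon 3: UUC (Phe) → UUA (Leu) — missense.
Codon 4: AGA (Arg) → AGC (Ser) — missense.
Codon 5: CUC (Leu) → CUU (Leu) — synonymous.
Codon 6: GUC (Val) → GGC (Gly) — missense.
Codon 7: GAA (Glu) → UAA (Stop) — nonsense.
Synonymous: 2 of 6.

2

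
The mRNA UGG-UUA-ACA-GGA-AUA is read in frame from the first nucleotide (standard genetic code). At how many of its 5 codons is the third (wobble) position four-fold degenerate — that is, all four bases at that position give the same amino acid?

2

Codon 1 UGG (Trp): third position 1-fold.
Codon 2 UUA (Leu): third position 2-fold.
Codon 3 ACA (Thr): third position 4-fold.
Codon 4 GGA (Gly): third position 4-fold.
Codon 5 AUA (Ile): third position 3-fold.
Four-fold degenerate third positions: 2.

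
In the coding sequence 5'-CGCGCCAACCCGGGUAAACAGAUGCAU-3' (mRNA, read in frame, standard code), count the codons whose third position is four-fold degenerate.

Codon 1 CGC (Arg): third position 4-fold.
Codon 2 GCC (Ala): third position 4-fold.
Codon 3 AAC (Asn): third position 2-fold.
Codon 4 CCG (Pro): third position 4-fold.
Codon 5 GGU (Gly): third position 4-fold.
Codon 6 AAA (Lys): third position 2-fold.
Codon 7 CAG (Gln): third position 2-fold.
Codon 8 AUG (Met): third position 1-fold.
Codon 9 CAU (His): third position 2-fold.
Four-fold degenerate third positions: 4.

4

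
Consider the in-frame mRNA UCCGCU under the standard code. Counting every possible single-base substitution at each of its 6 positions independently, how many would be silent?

6

Codon 1 (UCC, Ser): 3 synonymous substitutions.
Codon 2 (GCU, Ala): 3 synonymous substitutions.
Total: 3 + 3 = 6.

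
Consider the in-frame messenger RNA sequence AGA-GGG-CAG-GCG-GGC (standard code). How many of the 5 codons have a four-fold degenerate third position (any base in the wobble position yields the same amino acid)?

Codon 1 AGA (Arg): third position 2-fold.
Codon 2 GGG (Gly): third position 4-fold.
Codon 3 CAG (Gln): third position 2-fold.
Codon 4 GCG (Ala): third position 4-fold.
Codon 5 GGC (Gly): third position 4-fold.
Four-fold degenerate third positions: 3.

3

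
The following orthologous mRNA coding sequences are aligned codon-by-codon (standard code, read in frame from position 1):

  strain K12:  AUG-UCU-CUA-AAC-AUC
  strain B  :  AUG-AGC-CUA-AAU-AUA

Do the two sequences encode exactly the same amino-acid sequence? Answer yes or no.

Codon 1: AUG Met / AUG Met — identical.
Codon 2: UCU Ser / AGC Ser — synonymous.
Codon 3: CUA Leu / CUA Leu — identical.
Codon 4: AAC Asn / AAU Asn — synonymous.
Codon 5: AUC Ile / AUA Ile — synonymous.
Nonsynonymous differences: 0 → same protein.

yes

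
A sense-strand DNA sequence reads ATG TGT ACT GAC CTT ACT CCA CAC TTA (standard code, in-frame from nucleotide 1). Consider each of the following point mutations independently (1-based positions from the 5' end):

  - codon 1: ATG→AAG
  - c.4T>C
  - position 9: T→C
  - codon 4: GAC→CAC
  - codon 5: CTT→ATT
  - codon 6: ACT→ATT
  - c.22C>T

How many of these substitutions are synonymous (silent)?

Codon 1: ATG (Met) → AAG (Lys) — missense.
Codon 2: TGT (Cys) → CGT (Arg) — missense.
Codon 3: ACT (Thr) → ACC (Thr) — synonymous.
Codon 4: GAC (Asp) → CAC (His) — missense.
Codon 5: CTT (Leu) → ATT (Ile) — missense.
Codon 6: ACT (Thr) → ATT (Ile) — missense.
Codon 8: CAC (His) → TAC (Tyr) — missense.
Synonymous: 1 of 7.

1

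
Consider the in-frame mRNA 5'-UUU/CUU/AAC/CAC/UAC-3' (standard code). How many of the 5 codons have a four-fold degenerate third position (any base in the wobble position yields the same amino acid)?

1

Codon 1 UUU (Phe): third position 2-fold.
Codon 2 CUU (Leu): third position 4-fold.
Codon 3 AAC (Asn): third position 2-fold.
Codon 4 CAC (His): third position 2-fold.
Codon 5 UAC (Tyr): third position 2-fold.
Four-fold degenerate third positions: 1.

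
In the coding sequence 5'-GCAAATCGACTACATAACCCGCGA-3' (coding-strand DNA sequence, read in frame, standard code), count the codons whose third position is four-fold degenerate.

Codon 1 GCA (Ala): third position 4-fold.
Codon 2 AAT (Asn): third position 2-fold.
Codon 3 CGA (Arg): third position 4-fold.
Codon 4 CTA (Leu): third position 4-fold.
Codon 5 CAT (His): third position 2-fold.
Codon 6 AAC (Asn): third position 2-fold.
Codon 7 CCG (Pro): third position 4-fold.
Codon 8 CGA (Arg): third position 4-fold.
Four-fold degenerate third positions: 5.

5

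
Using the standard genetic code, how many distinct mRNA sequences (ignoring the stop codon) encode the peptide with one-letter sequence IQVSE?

Ile: 3 codons.
Gln: 2 codons.
Val: 4 codons.
Ser: 6 codons.
Glu: 2 codons.
3 × 2 × 4 × 6 × 2 = 288.

288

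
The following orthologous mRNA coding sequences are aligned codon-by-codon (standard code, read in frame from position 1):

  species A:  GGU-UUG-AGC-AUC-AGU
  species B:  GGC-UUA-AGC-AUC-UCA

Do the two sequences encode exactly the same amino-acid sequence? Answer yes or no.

Codon 1: GGU Gly / GGC Gly — synonymous.
Codon 2: UUG Leu / UUA Leu — synonymous.
Codon 3: AGC Ser / AGC Ser — identical.
Codon 4: AUC Ile / AUC Ile — identical.
Codon 5: AGU Ser / UCA Ser — synonymous.
Nonsynonymous differences: 0 → same protein.

yes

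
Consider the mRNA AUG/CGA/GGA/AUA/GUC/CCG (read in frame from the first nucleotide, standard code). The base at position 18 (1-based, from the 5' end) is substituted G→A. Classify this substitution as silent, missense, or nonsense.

silent

Position 18 falls in codon 6: CCG → Pro.
After the substitution the codon is CCA → Pro.
Both encode Pro, so the change is synonymous.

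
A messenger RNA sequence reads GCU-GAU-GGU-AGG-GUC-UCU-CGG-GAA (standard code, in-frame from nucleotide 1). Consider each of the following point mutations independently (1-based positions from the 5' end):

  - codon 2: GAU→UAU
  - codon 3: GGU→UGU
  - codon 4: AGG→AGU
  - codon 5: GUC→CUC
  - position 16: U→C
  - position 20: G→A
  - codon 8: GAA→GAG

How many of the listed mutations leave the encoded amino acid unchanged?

Codon 2: GAU (Asp) → UAU (Tyr) — missense.
Codon 3: GGU (Gly) → UGU (Cys) — missense.
Codon 4: AGG (Arg) → AGU (Ser) — missense.
Codon 5: GUC (Val) → CUC (Leu) — missense.
Codon 6: UCU (Ser) → CCU (Pro) — missense.
Codon 7: CGG (Arg) → CAG (Gln) — missense.
Codon 8: GAA (Glu) → GAG (Glu) — synonymous.
Synonymous: 1 of 7.

1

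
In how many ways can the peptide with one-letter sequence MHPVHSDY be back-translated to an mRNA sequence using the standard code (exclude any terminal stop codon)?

Met: 1 codon.
His: 2 codons.
Pro: 4 codons.
Val: 4 codons.
His: 2 codons.
Ser: 6 codons.
Asp: 2 codons.
Tyr: 2 codons.
1 × 2 × 4 × 4 × 2 × 6 × 2 × 2 = 1536.

1536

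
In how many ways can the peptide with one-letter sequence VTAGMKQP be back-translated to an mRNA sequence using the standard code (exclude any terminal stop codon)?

4096

Val: 4 codons.
Thr: 4 codons.
Ala: 4 codons.
Gly: 4 codons.
Met: 1 codon.
Lys: 2 codons.
Gln: 2 codons.
Pro: 4 codons.
4 × 4 × 4 × 4 × 1 × 2 × 2 × 4 = 4096.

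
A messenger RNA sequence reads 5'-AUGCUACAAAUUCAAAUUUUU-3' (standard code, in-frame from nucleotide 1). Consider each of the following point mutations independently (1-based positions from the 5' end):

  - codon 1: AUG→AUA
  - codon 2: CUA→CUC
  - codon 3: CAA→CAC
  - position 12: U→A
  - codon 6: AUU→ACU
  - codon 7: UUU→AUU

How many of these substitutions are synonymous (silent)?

Codon 1: AUG (Met) → AUA (Ile) — missense.
Codon 2: CUA (Leu) → CUC (Leu) — synonymous.
Codon 3: CAA (Gln) → CAC (His) — missense.
Codon 4: AUU (Ile) → AUA (Ile) — synonymous.
Codon 6: AUU (Ile) → ACU (Thr) — missense.
Codon 7: UUU (Phe) → AUU (Ile) — missense.
Synonymous: 2 of 6.

2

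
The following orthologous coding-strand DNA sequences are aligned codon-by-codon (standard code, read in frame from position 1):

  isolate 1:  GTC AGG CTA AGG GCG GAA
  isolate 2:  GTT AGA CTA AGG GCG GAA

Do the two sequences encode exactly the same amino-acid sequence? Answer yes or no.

yes

Codon 1: GTC Val / GTT Val — synonymous.
Codon 2: AGG Arg / AGA Arg — synonymous.
Codon 3: CTA Leu / CTA Leu — identical.
Codon 4: AGG Arg / AGG Arg — identical.
Codon 5: GCG Ala / GCG Ala — identical.
Codon 6: GAA Glu / GAA Glu — identical.
Nonsynonymous differences: 0 → same protein.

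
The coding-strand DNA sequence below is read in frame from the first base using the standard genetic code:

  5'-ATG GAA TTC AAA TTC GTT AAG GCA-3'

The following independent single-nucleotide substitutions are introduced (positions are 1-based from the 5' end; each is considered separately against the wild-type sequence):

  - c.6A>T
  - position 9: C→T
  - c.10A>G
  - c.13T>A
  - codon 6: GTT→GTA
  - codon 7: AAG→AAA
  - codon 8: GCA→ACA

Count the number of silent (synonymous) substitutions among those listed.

3

Codon 2: GAA (Glu) → GAT (Asp) — missense.
Codon 3: TTC (Phe) → TTT (Phe) — synonymous.
Codon 4: AAA (Lys) → GAA (Glu) — missense.
Codon 5: TTC (Phe) → ATC (Ile) — missense.
Codon 6: GTT (Val) → GTA (Val) — synonymous.
Codon 7: AAG (Lys) → AAA (Lys) — synonymous.
Codon 8: GCA (Ala) → ACA (Thr) — missense.
Synonymous: 3 of 7.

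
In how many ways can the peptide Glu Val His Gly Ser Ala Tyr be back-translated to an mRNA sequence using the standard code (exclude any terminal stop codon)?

Glu: 2 codons.
Val: 4 codons.
His: 2 codons.
Gly: 4 codons.
Ser: 6 codons.
Ala: 4 codons.
Tyr: 2 codons.
2 × 4 × 2 × 4 × 6 × 4 × 2 = 3072.

3072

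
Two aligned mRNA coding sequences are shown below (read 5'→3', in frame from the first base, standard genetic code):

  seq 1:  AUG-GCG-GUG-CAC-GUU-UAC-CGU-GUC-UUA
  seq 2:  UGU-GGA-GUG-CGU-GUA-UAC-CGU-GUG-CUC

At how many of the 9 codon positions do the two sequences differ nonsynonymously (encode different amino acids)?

3

Codon 1: AUG Met / UGU Cys — nonsynonymous.
Codon 2: GCG Ala / GGA Gly — nonsynonymous.
Codon 3: GUG Val / GUG Val — identical.
Codon 4: CAC His / CGU Arg — nonsynonymous.
Codon 5: GUU Val / GUA Val — synonymous.
Codon 6: UAC Tyr / UAC Tyr — identical.
Codon 7: CGU Arg / CGU Arg — identical.
Codon 8: GUC Val / GUG Val — synonymous.
Codon 9: UUA Leu / CUC Leu — synonymous.
Nonsynonymous differences: 3.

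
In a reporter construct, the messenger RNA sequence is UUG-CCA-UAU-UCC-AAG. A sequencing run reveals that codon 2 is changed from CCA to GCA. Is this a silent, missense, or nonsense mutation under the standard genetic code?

Position 4 falls in codon 2: CCA → Pro.
After the substitution the codon is GCA → Ala.
Pro ≠ Ala, so this is a missense mutation.

missense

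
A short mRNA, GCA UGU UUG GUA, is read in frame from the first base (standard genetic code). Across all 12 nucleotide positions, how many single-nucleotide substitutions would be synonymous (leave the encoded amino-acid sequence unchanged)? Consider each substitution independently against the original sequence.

Codon 1 (GCA, Ala): 3 synonymous substitutions.
Codon 2 (UGU, Cys): 1 synonymous substitution.
Codon 3 (UUG, Leu): 2 synonymous substitutions.
Codon 4 (GUA, Val): 3 synonymous substitutions.
Total: 3 + 1 + 2 + 3 = 9.

9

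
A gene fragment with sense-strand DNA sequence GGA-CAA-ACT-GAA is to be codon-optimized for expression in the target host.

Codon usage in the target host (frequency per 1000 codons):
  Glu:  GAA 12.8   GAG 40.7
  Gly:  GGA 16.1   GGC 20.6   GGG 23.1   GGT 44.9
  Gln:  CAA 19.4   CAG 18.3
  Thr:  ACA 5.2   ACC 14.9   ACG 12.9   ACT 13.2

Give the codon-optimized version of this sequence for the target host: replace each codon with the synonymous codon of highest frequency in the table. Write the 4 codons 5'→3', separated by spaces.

Codon 1 (Gly): best is GGT at 44.9.
Codon 2 (Gln): best is CAA at 19.4.
Codon 3 (Thr): best is ACC at 14.9.
Codon 4 (Glu): best is GAG at 40.7.

GGT CAA ACC GAG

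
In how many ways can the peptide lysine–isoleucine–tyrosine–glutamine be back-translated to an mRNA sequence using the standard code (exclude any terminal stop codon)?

Lys: 2 codons.
Ile: 3 codons.
Tyr: 2 codons.
Gln: 2 codons.
2 × 3 × 2 × 2 = 24.

24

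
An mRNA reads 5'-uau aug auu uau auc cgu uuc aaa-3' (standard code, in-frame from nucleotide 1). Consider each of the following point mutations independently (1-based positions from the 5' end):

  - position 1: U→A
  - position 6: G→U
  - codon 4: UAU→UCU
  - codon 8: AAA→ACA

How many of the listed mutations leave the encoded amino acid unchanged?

0

Codon 1: UAU (Tyr) → AAU (Asn) — missense.
Codon 2: AUG (Met) → AUU (Ile) — missense.
Codon 4: UAU (Tyr) → UCU (Ser) — missense.
Codon 8: AAA (Lys) → ACA (Thr) — missense.
Synonymous: 0 of 4.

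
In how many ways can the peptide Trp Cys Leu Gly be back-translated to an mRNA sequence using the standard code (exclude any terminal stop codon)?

Trp: 1 codon.
Cys: 2 codons.
Leu: 6 codons.
Gly: 4 codons.
1 × 2 × 6 × 4 = 48.

48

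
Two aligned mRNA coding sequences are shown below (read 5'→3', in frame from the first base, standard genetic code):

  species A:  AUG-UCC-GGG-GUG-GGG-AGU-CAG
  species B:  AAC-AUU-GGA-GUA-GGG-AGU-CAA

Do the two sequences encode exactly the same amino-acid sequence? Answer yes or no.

Codon 1: AUG Met / AAC Asn — nonsynonymous.
Codon 2: UCC Ser / AUU Ile — nonsynonymous.
Codon 3: GGG Gly / GGA Gly — synonymous.
Codon 4: GUG Val / GUA Val — synonymous.
Codon 5: GGG Gly / GGG Gly — identical.
Codon 6: AGU Ser / AGU Ser — identical.
Codon 7: CAG Gln / CAA Gln — synonymous.
Nonsynonymous differences: 2 → different protein.

no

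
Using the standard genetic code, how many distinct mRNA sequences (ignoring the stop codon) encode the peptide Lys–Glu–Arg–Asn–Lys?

Lys: 2 codons.
Glu: 2 codons.
Arg: 6 codons.
Asn: 2 codons.
Lys: 2 codons.
2 × 2 × 6 × 2 × 2 = 96.

96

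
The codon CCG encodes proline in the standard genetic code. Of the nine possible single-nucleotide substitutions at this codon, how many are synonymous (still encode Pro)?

3

Position 1: none → 0 synonymous.
Position 2: none → 0 synonymous.
Position 3: CCU, CCC, CCA → 3 synonymous.
Total: 0 + 0 + 3 = 3.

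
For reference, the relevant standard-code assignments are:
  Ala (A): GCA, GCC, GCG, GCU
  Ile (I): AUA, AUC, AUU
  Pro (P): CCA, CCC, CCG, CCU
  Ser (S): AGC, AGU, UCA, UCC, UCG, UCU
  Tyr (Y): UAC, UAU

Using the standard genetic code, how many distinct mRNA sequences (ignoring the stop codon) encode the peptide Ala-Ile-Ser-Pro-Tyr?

Ala: 4 codons.
Ile: 3 codons.
Ser: 6 codons.
Pro: 4 codons.
Tyr: 2 codons.
4 × 3 × 6 × 4 × 2 = 576.

576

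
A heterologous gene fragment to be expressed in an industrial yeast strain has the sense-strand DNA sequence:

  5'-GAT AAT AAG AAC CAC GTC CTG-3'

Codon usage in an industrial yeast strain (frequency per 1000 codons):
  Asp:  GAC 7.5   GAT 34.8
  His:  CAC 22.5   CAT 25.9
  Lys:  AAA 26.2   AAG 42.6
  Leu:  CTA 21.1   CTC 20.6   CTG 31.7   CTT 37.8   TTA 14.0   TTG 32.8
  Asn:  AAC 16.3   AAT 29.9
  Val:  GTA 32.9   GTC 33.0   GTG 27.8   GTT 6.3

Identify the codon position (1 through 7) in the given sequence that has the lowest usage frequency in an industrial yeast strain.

4

Codon 1 GAT (Asp): 34.8 per 1000.
Codon 2 AAT (Asn): 29.9 per 1000.
Codon 3 AAG (Lys): 42.6 per 1000.
Codon 4 AAC (Asn): 16.3 per 1000.
Codon 5 CAC (His): 22.5 per 1000.
Codon 6 GTC (Val): 33.0 per 1000.
Codon 7 CTG (Leu): 31.7 per 1000.
Lowest frequency is 16.3 at codon 4.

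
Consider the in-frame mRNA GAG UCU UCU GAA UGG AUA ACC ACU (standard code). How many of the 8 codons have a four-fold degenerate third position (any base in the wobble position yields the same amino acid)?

Codon 1 GAG (Glu): third position 2-fold.
Codon 2 UCU (Ser): third position 4-fold.
Codon 3 UCU (Ser): third position 4-fold.
Codon 4 GAA (Glu): third position 2-fold.
Codon 5 UGG (Trp): third position 1-fold.
Codon 6 AUA (Ile): third position 3-fold.
Codon 7 ACC (Thr): third position 4-fold.
Codon 8 ACU (Thr): third position 4-fold.
Four-fold degenerate third positions: 4.

4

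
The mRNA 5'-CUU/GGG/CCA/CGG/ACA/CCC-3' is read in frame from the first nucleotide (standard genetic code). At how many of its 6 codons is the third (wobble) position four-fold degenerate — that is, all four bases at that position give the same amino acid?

Codon 1 CUU (Leu): third position 4-fold.
Codon 2 GGG (Gly): third position 4-fold.
Codon 3 CCA (Pro): third position 4-fold.
Codon 4 CGG (Arg): third position 4-fold.
Codon 5 ACA (Thr): third position 4-fold.
Codon 6 CCC (Pro): third position 4-fold.
Four-fold degenerate third positions: 6.

6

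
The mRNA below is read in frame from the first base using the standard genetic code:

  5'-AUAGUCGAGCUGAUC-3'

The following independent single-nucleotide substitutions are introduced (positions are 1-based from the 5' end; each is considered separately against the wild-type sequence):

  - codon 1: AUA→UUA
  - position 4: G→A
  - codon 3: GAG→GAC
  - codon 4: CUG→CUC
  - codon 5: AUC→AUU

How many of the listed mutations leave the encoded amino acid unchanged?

2

Codon 1: AUA (Ile) → UUA (Leu) — missense.
Codon 2: GUC (Val) → AUC (Ile) — missense.
Codon 3: GAG (Glu) → GAC (Asp) — missense.
Codon 4: CUG (Leu) → CUC (Leu) — synonymous.
Codon 5: AUC (Ile) → AUU (Ile) — synonymous.
Synonymous: 2 of 5.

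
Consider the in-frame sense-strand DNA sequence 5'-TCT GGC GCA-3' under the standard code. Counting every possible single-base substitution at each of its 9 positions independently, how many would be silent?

9

Codon 1 (TCT, Ser): 3 synonymous substitutions.
Codon 2 (GGC, Gly): 3 synonymous substitutions.
Codon 3 (GCA, Ala): 3 synonymous substitutions.
Total: 3 + 3 + 3 = 9.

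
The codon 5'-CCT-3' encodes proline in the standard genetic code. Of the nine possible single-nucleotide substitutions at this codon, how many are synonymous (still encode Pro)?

Position 1: none → 0 synonymous.
Position 2: none → 0 synonymous.
Position 3: CCC, CCA, CCG → 3 synonymous.
Total: 0 + 0 + 3 = 3.

3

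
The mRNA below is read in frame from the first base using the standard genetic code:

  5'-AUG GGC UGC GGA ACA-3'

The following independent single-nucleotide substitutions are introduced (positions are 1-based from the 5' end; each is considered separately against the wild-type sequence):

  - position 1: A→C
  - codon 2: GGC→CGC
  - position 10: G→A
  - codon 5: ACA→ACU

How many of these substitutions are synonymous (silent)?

Codon 1: AUG (Met) → CUG (Leu) — missense.
Codon 2: GGC (Gly) → CGC (Arg) — missense.
Codon 4: GGA (Gly) → AGA (Arg) — missense.
Codon 5: ACA (Thr) → ACU (Thr) — synonymous.
Synonymous: 1 of 4.

1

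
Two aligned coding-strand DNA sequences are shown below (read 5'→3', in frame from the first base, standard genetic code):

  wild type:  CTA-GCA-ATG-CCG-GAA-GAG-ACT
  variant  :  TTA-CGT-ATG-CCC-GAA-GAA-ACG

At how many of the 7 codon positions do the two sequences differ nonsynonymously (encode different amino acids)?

1

Codon 1: CTA Leu / TTA Leu — synonymous.
Codon 2: GCA Ala / CGT Arg — nonsynonymous.
Codon 3: ATG Met / ATG Met — identical.
Codon 4: CCG Pro / CCC Pro — synonymous.
Codon 5: GAA Glu / GAA Glu — identical.
Codon 6: GAG Glu / GAA Glu — synonymous.
Codon 7: ACT Thr / ACG Thr — synonymous.
Nonsynonymous differences: 1.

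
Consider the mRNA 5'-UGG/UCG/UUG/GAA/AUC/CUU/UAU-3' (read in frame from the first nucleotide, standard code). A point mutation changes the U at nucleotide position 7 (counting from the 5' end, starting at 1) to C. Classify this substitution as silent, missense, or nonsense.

Position 7 falls in codon 3: UUG → Leu.
After the substitution the codon is CUG → Leu.
Both encode Leu, so the change is synonymous.

silent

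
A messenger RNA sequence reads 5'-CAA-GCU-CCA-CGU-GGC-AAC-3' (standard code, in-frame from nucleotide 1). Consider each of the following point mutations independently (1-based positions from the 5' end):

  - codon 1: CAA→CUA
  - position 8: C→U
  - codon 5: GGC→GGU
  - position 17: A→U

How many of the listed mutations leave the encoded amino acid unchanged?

Codon 1: CAA (Gln) → CUA (Leu) — missense.
Codon 3: CCA (Pro) → CUA (Leu) — missense.
Codon 5: GGC (Gly) → GGU (Gly) — synonymous.
Codon 6: AAC (Asn) → AUC (Ile) — missense.
Synonymous: 1 of 4.

1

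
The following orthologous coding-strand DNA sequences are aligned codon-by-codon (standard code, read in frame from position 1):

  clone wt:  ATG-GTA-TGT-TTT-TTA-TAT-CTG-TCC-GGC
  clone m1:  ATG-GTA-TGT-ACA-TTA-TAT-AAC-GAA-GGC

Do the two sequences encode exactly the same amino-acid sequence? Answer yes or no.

Codon 1: ATG Met / ATG Met — identical.
Codon 2: GTA Val / GTA Val — identical.
Codon 3: TGT Cys / TGT Cys — identical.
Codon 4: TTT Phe / ACA Thr — nonsynonymous.
Codon 5: TTA Leu / TTA Leu — identical.
Codon 6: TAT Tyr / TAT Tyr — identical.
Codon 7: CTG Leu / AAC Asn — nonsynonymous.
Codon 8: TCC Ser / GAA Glu — nonsynonymous.
Codon 9: GGC Gly / GGC Gly — identical.
Nonsynonymous differences: 3 → different protein.

no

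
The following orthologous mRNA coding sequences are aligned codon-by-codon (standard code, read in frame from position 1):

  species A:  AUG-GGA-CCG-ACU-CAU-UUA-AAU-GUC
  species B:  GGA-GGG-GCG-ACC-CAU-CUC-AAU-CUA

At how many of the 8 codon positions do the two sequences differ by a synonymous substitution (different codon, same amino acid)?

Codon 1: AUG Met / GGA Gly — nonsynonymous.
Codon 2: GGA Gly / GGG Gly — synonymous.
Codon 3: CCG Pro / GCG Ala — nonsynonymous.
Codon 4: ACU Thr / ACC Thr — synonymous.
Codon 5: CAU His / CAU His — identical.
Codon 6: UUA Leu / CUC Leu — synonymous.
Codon 7: AAU Asn / AAU Asn — identical.
Codon 8: GUC Val / CUA Leu — nonsynonymous.
Synonymous differences: 3.

3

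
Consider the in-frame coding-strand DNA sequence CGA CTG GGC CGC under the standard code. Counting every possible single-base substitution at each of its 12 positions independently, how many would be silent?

14

Codon 1 (CGA, Arg): 4 synonymous substitutions.
Codon 2 (CTG, Leu): 4 synonymous substitutions.
Codon 3 (GGC, Gly): 3 synonymous substitutions.
Codon 4 (CGC, Arg): 3 synonymous substitutions.
Total: 4 + 4 + 3 + 3 = 14.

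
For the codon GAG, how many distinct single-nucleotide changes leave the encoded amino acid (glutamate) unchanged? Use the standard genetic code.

1

Position 1: none → 0 synonymous.
Position 2: none → 0 synonymous.
Position 3: GAA → 1 synonymous.
Total: 0 + 0 + 1 = 1.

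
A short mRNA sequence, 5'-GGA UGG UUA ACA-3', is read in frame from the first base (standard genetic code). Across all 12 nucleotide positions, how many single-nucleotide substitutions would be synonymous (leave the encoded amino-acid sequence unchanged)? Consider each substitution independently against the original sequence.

8

Codon 1 (GGA, Gly): 3 synonymous substitutions.
Codon 2 (UGG, Trp): 0 synonymous substitutions.
Codon 3 (UUA, Leu): 2 synonymous substitutions.
Codon 4 (ACA, Thr): 3 synonymous substitutions.
Total: 3 + 0 + 2 + 3 = 8.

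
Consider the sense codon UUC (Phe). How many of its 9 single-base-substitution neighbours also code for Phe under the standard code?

Position 1: none → 0 synonymous.
Position 2: none → 0 synonymous.
Position 3: UUU → 1 synonymous.
Total: 0 + 0 + 1 = 1.

1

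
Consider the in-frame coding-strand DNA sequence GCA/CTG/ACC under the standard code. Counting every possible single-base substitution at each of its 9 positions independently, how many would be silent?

10

Codon 1 (GCA, Ala): 3 synonymous substitutions.
Codon 2 (CTG, Leu): 4 synonymous substitutions.
Codon 3 (ACC, Thr): 3 synonymous substitutions.
Total: 3 + 4 + 3 = 10.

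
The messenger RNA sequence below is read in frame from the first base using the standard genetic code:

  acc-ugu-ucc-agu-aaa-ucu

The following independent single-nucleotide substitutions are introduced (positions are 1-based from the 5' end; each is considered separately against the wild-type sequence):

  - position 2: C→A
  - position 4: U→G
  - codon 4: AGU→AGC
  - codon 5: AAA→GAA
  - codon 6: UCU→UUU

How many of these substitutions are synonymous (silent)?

1

Codon 1: ACC (Thr) → AAC (Asn) — missense.
Codon 2: UGU (Cys) → GGU (Gly) — missense.
Codon 4: AGU (Ser) → AGC (Ser) — synonymous.
Codon 5: AAA (Lys) → GAA (Glu) — missense.
Codon 6: UCU (Ser) → UUU (Phe) — missense.
Synonymous: 1 of 5.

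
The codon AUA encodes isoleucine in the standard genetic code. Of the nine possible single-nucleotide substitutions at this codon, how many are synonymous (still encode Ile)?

2

Position 1: none → 0 synonymous.
Position 2: none → 0 synonymous.
Position 3: AUU, AUC → 2 synonymous.
Total: 0 + 0 + 2 = 2.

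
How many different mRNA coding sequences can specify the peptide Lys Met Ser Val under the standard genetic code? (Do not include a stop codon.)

48

Lys: 2 codons.
Met: 1 codon.
Ser: 6 codons.
Val: 4 codons.
2 × 1 × 6 × 4 = 48.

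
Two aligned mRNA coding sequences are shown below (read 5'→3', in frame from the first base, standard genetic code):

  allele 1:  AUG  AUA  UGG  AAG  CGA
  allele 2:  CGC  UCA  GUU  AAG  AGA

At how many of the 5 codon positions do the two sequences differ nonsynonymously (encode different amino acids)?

Codon 1: AUG Met / CGC Arg — nonsynonymous.
Codon 2: AUA Ile / UCA Ser — nonsynonymous.
Codon 3: UGG Trp / GUU Val — nonsynonymous.
Codon 4: AAG Lys / AAG Lys — identical.
Codon 5: CGA Arg / AGA Arg — synonymous.
Nonsynonymous differences: 3.

3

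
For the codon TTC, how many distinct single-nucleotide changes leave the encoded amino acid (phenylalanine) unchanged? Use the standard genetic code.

Position 1: none → 0 synonymous.
Position 2: none → 0 synonymous.
Position 3: TTT → 1 synonymous.
Total: 0 + 0 + 1 = 1.

1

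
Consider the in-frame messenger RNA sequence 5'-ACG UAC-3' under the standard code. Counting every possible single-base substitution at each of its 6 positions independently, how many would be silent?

Codon 1 (ACG, Thr): 3 synonymous substitutions.
Codon 2 (UAC, Tyr): 1 synonymous substitution.
Total: 3 + 1 = 4.

4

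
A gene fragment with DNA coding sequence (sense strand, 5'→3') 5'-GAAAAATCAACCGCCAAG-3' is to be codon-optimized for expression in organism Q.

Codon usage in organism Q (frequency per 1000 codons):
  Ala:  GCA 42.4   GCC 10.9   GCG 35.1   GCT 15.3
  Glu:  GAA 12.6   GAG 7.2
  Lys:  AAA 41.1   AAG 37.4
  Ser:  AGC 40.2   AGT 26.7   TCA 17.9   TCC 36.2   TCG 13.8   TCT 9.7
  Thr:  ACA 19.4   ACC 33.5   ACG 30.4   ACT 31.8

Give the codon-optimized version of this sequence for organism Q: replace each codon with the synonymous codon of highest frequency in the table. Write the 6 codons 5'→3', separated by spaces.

Codon 1 (Glu): best is GAA at 12.6.
Codon 2 (Lys): best is AAA at 41.1.
Codon 3 (Ser): best is AGC at 40.2.
Codon 4 (Thr): best is ACC at 33.5.
Codon 5 (Ala): best is GCA at 42.4.
Codon 6 (Lys): best is AAA at 41.1.

GAA AAA AGC ACC GCA AAA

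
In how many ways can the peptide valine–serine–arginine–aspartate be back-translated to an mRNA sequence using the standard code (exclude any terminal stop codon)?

Val: 4 codons.
Ser: 6 codons.
Arg: 6 codons.
Asp: 2 codons.
4 × 6 × 6 × 2 = 288.

288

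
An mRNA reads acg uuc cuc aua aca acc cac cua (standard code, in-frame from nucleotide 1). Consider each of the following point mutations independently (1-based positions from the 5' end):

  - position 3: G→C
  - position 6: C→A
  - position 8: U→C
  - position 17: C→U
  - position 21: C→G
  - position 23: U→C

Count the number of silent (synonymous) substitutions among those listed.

Codon 1: ACG (Thr) → ACC (Thr) — synonymous.
Codon 2: UUC (Phe) → UUA (Leu) — missense.
Codon 3: CUC (Leu) → CCC (Pro) — missense.
Codon 6: ACC (Thr) → AUC (Ile) — missense.
Codon 7: CAC (His) → CAG (Gln) — missense.
Codon 8: CUA (Leu) → CCA (Pro) — missense.
Synonymous: 1 of 6.

1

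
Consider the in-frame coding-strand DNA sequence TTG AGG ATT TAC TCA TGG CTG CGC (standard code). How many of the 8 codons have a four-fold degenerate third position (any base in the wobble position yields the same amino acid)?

3

Codon 1 TTG (Leu): third position 2-fold.
Codon 2 AGG (Arg): third position 2-fold.
Codon 3 ATT (Ile): third position 3-fold.
Codon 4 TAC (Tyr): third position 2-fold.
Codon 5 TCA (Ser): third position 4-fold.
Codon 6 TGG (Trp): third position 1-fold.
Codon 7 CTG (Leu): third position 4-fold.
Codon 8 CGC (Arg): third position 4-fold.
Four-fold degenerate third positions: 3.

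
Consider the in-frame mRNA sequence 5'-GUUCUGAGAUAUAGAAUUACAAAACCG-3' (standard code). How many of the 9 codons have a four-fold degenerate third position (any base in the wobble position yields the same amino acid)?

4

Codon 1 GUU (Val): third position 4-fold.
Codon 2 CUG (Leu): third position 4-fold.
Codon 3 AGA (Arg): third position 2-fold.
Codon 4 UAU (Tyr): third position 2-fold.
Codon 5 AGA (Arg): third position 2-fold.
Codon 6 AUU (Ile): third position 3-fold.
Codon 7 ACA (Thr): third position 4-fold.
Codon 8 AAA (Lys): third position 2-fold.
Codon 9 CCG (Pro): third position 4-fold.
Four-fold degenerate third positions: 4.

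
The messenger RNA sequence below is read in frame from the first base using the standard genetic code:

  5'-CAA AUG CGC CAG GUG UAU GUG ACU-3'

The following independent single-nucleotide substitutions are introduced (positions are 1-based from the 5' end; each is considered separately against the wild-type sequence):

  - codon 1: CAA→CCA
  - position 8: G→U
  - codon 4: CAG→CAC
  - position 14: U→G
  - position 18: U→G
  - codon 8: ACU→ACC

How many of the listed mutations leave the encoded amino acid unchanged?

Codon 1: CAA (Gln) → CCA (Pro) — missense.
Codon 3: CGC (Arg) → CUC (Leu) — missense.
Codon 4: CAG (Gln) → CAC (His) — missense.
Codon 5: GUG (Val) → GGG (Gly) — missense.
Codon 6: UAU (Tyr) → UAG (Stop) — nonsense.
Codon 8: ACU (Thr) → ACC (Thr) — synonymous.
Synonymous: 1 of 6.

1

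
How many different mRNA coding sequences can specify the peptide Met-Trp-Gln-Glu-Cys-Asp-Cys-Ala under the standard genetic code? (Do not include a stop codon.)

Met: 1 codon.
Trp: 1 codon.
Gln: 2 codons.
Glu: 2 codons.
Cys: 2 codons.
Asp: 2 codons.
Cys: 2 codons.
Ala: 4 codons.
1 × 1 × 2 × 2 × 2 × 2 × 2 × 4 = 128.

128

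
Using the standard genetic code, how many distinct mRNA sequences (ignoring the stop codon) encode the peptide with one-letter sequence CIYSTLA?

Cys: 2 codons.
Ile: 3 codons.
Tyr: 2 codons.
Ser: 6 codons.
Thr: 4 codons.
Leu: 6 codons.
Ala: 4 codons.
2 × 3 × 2 × 6 × 4 × 6 × 4 = 6912.

6912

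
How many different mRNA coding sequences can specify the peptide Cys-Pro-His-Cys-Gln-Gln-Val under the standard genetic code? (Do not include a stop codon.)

Cys: 2 codons.
Pro: 4 codons.
His: 2 codons.
Cys: 2 codons.
Gln: 2 codons.
Gln: 2 codons.
Val: 4 codons.
2 × 4 × 2 × 2 × 2 × 2 × 4 = 512.

512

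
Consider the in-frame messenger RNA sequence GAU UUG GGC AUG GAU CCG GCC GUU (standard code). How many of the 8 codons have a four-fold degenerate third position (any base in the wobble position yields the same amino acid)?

Codon 1 GAU (Asp): third position 2-fold.
Codon 2 UUG (Leu): third position 2-fold.
Codon 3 GGC (Gly): third position 4-fold.
Codon 4 AUG (Met): third position 1-fold.
Codon 5 GAU (Asp): third position 2-fold.
Codon 6 CCG (Pro): third position 4-fold.
Codon 7 GCC (Ala): third position 4-fold.
Codon 8 GUU (Val): third position 4-fold.
Four-fold degenerate third positions: 4.

4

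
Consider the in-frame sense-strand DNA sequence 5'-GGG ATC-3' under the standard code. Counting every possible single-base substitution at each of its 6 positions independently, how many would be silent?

Codon 1 (GGG, Gly): 3 synonymous substitutions.
Codon 2 (ATC, Ile): 2 synonymous substitutions.
Total: 3 + 2 = 5.

5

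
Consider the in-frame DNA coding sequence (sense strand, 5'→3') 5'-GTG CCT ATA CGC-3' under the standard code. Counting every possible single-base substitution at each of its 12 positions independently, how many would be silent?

Codon 1 (GTG, Val): 3 synonymous substitutions.
Codon 2 (CCT, Pro): 3 synonymous substitutions.
Codon 3 (ATA, Ile): 2 synonymous substitutions.
Codon 4 (CGC, Arg): 3 synonymous substitutions.
Total: 3 + 3 + 2 + 3 = 11.

11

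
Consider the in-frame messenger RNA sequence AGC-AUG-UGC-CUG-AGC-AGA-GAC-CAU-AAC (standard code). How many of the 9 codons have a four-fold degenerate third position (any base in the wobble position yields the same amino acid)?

1

Codon 1 AGC (Ser): third position 2-fold.
Codon 2 AUG (Met): third position 1-fold.
Codon 3 UGC (Cys): third position 2-fold.
Codon 4 CUG (Leu): third position 4-fold.
Codon 5 AGC (Ser): third position 2-fold.
Codon 6 AGA (Arg): third position 2-fold.
Codon 7 GAC (Asp): third position 2-fold.
Codon 8 CAU (His): third position 2-fold.
Codon 9 AAC (Asn): third position 2-fold.
Four-fold degenerate third positions: 1.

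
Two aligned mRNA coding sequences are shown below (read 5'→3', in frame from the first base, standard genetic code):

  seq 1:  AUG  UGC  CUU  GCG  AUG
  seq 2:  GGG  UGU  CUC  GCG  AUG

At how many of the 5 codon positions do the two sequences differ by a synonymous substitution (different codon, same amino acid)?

Codon 1: AUG Met / GGG Gly — nonsynonymous.
Codon 2: UGC Cys / UGU Cys — synonymous.
Codon 3: CUU Leu / CUC Leu — synonymous.
Codon 4: GCG Ala / GCG Ala — identical.
Codon 5: AUG Met / AUG Met — identical.
Synonymous differences: 2.

2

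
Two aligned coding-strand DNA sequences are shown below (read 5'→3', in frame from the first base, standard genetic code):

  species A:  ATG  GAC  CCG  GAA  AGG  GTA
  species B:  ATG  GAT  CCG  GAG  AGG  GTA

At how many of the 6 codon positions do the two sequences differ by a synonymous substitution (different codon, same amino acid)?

Codon 1: ATG Met / ATG Met — identical.
Codon 2: GAC Asp / GAT Asp — synonymous.
Codon 3: CCG Pro / CCG Pro — identical.
Codon 4: GAA Glu / GAG Glu — synonymous.
Codon 5: AGG Arg / AGG Arg — identical.
Codon 6: GTA Val / GTA Val — identical.
Synonymous differences: 2.

2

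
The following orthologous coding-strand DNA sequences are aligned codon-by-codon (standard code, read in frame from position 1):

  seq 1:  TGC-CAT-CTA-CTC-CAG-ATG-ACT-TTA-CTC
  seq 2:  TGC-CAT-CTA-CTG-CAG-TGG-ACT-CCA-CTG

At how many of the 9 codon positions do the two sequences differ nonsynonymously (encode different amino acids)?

2

Codon 1: TGC Cys / TGC Cys — identical.
Codon 2: CAT His / CAT His — identical.
Codon 3: CTA Leu / CTA Leu — identical.
Codon 4: CTC Leu / CTG Leu — synonymous.
Codon 5: CAG Gln / CAG Gln — identical.
Codon 6: ATG Met / TGG Trp — nonsynonymous.
Codon 7: ACT Thr / ACT Thr — identical.
Codon 8: TTA Leu / CCA Pro — nonsynonymous.
Codon 9: CTC Leu / CTG Leu — synonymous.
Nonsynonymous differences: 2.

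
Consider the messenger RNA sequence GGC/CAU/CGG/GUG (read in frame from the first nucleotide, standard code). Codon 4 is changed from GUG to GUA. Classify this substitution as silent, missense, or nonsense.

silent

Position 12 falls in codon 4: GUG → Val.
After the substitution the codon is GUA → Val.
Both encode Val, so the change is synonymous.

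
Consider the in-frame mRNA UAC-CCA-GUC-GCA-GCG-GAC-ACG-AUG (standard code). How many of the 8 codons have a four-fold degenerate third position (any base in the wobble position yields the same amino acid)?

5

Codon 1 UAC (Tyr): third position 2-fold.
Codon 2 CCA (Pro): third position 4-fold.
Codon 3 GUC (Val): third position 4-fold.
Codon 4 GCA (Ala): third position 4-fold.
Codon 5 GCG (Ala): third position 4-fold.
Codon 6 GAC (Asp): third position 2-fold.
Codon 7 ACG (Thr): third position 4-fold.
Codon 8 AUG (Met): third position 1-fold.
Four-fold degenerate third positions: 5.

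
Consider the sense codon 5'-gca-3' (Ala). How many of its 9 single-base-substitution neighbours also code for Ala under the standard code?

3

Position 1: none → 0 synonymous.
Position 2: none → 0 synonymous.
Position 3: GCU, GCC, GCG → 3 synonymous.
Total: 0 + 0 + 3 = 3.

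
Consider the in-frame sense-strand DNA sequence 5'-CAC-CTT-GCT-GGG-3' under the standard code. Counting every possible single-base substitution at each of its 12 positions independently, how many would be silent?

10

Codon 1 (CAC, His): 1 synonymous substitution.
Codon 2 (CTT, Leu): 3 synonymous substitutions.
Codon 3 (GCT, Ala): 3 synonymous substitutions.
Codon 4 (GGG, Gly): 3 synonymous substitutions.
Total: 1 + 3 + 3 + 3 = 10.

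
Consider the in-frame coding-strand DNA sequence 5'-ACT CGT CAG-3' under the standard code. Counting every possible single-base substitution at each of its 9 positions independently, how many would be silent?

Codon 1 (ACT, Thr): 3 synonymous substitutions.
Codon 2 (CGT, Arg): 3 synonymous substitutions.
Codon 3 (CAG, Gln): 1 synonymous substitution.
Total: 3 + 3 + 1 = 7.

7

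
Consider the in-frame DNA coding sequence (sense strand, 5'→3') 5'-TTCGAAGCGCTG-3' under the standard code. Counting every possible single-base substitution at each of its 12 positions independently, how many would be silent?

9

Codon 1 (TTC, Phe): 1 synonymous substitution.
Codon 2 (GAA, Glu): 1 synonymous substitution.
Codon 3 (GCG, Ala): 3 synonymous substitutions.
Codon 4 (CTG, Leu): 4 synonymous substitutions.
Total: 1 + 1 + 3 + 4 = 9.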